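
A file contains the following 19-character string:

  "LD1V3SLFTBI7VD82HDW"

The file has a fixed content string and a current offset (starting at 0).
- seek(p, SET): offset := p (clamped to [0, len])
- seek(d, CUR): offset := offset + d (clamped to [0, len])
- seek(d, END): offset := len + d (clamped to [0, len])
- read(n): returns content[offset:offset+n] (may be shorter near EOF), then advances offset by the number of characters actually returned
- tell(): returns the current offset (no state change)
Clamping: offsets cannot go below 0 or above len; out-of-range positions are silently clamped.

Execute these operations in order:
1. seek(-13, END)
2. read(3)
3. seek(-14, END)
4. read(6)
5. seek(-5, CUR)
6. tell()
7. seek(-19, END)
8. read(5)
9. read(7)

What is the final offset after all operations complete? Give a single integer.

Answer: 12

Derivation:
After 1 (seek(-13, END)): offset=6
After 2 (read(3)): returned 'LFT', offset=9
After 3 (seek(-14, END)): offset=5
After 4 (read(6)): returned 'SLFTBI', offset=11
After 5 (seek(-5, CUR)): offset=6
After 6 (tell()): offset=6
After 7 (seek(-19, END)): offset=0
After 8 (read(5)): returned 'LD1V3', offset=5
After 9 (read(7)): returned 'SLFTBI7', offset=12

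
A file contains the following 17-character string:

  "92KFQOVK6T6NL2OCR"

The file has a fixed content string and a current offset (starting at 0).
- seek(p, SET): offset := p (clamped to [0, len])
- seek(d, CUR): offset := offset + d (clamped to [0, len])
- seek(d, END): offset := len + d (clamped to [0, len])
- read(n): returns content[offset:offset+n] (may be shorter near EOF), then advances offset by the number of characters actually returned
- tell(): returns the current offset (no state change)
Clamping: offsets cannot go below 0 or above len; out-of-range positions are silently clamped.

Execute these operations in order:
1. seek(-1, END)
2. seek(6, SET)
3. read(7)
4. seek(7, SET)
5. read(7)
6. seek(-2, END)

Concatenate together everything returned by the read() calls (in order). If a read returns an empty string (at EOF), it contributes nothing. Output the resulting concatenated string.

Answer: VK6T6NLK6T6NL2

Derivation:
After 1 (seek(-1, END)): offset=16
After 2 (seek(6, SET)): offset=6
After 3 (read(7)): returned 'VK6T6NL', offset=13
After 4 (seek(7, SET)): offset=7
After 5 (read(7)): returned 'K6T6NL2', offset=14
After 6 (seek(-2, END)): offset=15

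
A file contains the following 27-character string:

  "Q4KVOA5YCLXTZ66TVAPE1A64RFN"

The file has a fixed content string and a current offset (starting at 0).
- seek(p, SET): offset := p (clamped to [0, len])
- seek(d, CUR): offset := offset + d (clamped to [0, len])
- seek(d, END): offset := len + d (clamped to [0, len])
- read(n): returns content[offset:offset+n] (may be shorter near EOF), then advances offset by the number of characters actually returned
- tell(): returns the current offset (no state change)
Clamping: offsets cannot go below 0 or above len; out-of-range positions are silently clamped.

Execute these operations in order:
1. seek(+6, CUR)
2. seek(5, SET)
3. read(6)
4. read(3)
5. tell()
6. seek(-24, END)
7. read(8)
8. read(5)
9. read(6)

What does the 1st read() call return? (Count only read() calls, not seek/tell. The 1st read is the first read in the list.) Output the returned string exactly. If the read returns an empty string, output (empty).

Answer: A5YCLX

Derivation:
After 1 (seek(+6, CUR)): offset=6
After 2 (seek(5, SET)): offset=5
After 3 (read(6)): returned 'A5YCLX', offset=11
After 4 (read(3)): returned 'TZ6', offset=14
After 5 (tell()): offset=14
After 6 (seek(-24, END)): offset=3
After 7 (read(8)): returned 'VOA5YCLX', offset=11
After 8 (read(5)): returned 'TZ66T', offset=16
After 9 (read(6)): returned 'VAPE1A', offset=22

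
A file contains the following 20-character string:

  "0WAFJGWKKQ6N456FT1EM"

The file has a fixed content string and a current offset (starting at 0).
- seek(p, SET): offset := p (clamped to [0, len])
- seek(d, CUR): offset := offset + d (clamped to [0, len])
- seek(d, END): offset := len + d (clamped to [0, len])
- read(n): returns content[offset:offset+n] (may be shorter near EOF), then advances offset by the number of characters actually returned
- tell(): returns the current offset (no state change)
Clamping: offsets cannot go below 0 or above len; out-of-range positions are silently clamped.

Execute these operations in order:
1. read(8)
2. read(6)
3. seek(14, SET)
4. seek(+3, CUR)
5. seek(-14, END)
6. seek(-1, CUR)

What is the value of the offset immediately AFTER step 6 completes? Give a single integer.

Answer: 5

Derivation:
After 1 (read(8)): returned '0WAFJGWK', offset=8
After 2 (read(6)): returned 'KQ6N45', offset=14
After 3 (seek(14, SET)): offset=14
After 4 (seek(+3, CUR)): offset=17
After 5 (seek(-14, END)): offset=6
After 6 (seek(-1, CUR)): offset=5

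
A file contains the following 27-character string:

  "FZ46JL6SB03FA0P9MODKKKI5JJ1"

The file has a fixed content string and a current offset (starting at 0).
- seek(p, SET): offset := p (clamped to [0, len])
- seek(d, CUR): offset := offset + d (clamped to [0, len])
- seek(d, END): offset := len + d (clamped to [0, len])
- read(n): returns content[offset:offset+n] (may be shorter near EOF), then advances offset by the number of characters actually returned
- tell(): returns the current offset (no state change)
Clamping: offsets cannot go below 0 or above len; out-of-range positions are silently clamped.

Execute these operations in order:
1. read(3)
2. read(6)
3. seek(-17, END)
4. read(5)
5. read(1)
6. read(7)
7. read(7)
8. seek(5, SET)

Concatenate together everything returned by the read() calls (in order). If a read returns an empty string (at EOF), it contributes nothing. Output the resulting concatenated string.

After 1 (read(3)): returned 'FZ4', offset=3
After 2 (read(6)): returned '6JL6SB', offset=9
After 3 (seek(-17, END)): offset=10
After 4 (read(5)): returned '3FA0P', offset=15
After 5 (read(1)): returned '9', offset=16
After 6 (read(7)): returned 'MODKKKI', offset=23
After 7 (read(7)): returned '5JJ1', offset=27
After 8 (seek(5, SET)): offset=5

Answer: FZ46JL6SB3FA0P9MODKKKI5JJ1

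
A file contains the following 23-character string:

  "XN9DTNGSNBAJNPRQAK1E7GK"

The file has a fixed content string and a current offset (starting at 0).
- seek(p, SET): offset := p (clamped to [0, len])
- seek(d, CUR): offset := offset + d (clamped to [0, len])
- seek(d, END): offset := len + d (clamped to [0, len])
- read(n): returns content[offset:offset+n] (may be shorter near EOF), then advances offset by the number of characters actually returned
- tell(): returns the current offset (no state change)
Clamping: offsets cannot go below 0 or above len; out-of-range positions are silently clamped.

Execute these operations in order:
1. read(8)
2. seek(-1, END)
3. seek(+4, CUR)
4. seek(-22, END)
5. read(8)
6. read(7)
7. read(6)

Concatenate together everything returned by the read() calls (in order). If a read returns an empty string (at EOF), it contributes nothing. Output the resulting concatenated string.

After 1 (read(8)): returned 'XN9DTNGS', offset=8
After 2 (seek(-1, END)): offset=22
After 3 (seek(+4, CUR)): offset=23
After 4 (seek(-22, END)): offset=1
After 5 (read(8)): returned 'N9DTNGSN', offset=9
After 6 (read(7)): returned 'BAJNPRQ', offset=16
After 7 (read(6)): returned 'AK1E7G', offset=22

Answer: XN9DTNGSN9DTNGSNBAJNPRQAK1E7G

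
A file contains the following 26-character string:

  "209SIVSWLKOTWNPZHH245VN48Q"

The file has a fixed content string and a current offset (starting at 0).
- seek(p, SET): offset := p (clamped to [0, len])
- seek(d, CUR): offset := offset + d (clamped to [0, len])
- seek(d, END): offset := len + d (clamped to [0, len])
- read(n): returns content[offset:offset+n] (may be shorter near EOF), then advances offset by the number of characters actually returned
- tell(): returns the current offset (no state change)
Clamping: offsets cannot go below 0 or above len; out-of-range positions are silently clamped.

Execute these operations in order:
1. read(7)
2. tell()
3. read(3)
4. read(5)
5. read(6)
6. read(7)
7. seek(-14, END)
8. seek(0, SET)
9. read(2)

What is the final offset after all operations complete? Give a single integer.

After 1 (read(7)): returned '209SIVS', offset=7
After 2 (tell()): offset=7
After 3 (read(3)): returned 'WLK', offset=10
After 4 (read(5)): returned 'OTWNP', offset=15
After 5 (read(6)): returned 'ZHH245', offset=21
After 6 (read(7)): returned 'VN48Q', offset=26
After 7 (seek(-14, END)): offset=12
After 8 (seek(0, SET)): offset=0
After 9 (read(2)): returned '20', offset=2

Answer: 2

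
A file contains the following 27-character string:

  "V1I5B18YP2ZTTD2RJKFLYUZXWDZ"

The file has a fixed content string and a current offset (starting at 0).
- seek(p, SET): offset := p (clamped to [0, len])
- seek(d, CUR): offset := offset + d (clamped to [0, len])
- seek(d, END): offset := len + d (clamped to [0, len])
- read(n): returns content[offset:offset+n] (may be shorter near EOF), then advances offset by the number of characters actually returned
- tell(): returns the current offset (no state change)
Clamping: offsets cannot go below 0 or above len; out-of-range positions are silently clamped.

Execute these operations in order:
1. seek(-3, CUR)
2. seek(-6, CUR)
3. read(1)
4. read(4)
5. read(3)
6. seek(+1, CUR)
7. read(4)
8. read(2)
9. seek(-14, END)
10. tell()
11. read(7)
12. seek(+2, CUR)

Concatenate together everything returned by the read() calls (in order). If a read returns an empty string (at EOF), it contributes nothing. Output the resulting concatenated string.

Answer: V1I5B18Y2ZTTD2D2RJKFL

Derivation:
After 1 (seek(-3, CUR)): offset=0
After 2 (seek(-6, CUR)): offset=0
After 3 (read(1)): returned 'V', offset=1
After 4 (read(4)): returned '1I5B', offset=5
After 5 (read(3)): returned '18Y', offset=8
After 6 (seek(+1, CUR)): offset=9
After 7 (read(4)): returned '2ZTT', offset=13
After 8 (read(2)): returned 'D2', offset=15
After 9 (seek(-14, END)): offset=13
After 10 (tell()): offset=13
After 11 (read(7)): returned 'D2RJKFL', offset=20
After 12 (seek(+2, CUR)): offset=22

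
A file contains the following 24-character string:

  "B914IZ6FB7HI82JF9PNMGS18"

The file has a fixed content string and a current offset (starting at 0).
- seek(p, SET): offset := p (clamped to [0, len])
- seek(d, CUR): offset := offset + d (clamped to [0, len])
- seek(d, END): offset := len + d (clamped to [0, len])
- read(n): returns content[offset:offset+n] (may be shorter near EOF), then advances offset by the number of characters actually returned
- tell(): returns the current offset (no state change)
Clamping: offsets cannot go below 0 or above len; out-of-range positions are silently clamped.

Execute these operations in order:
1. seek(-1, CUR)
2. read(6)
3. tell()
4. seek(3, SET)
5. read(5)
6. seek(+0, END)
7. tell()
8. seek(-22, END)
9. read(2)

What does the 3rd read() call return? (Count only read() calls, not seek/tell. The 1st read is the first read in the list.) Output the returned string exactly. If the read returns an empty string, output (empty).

Answer: 14

Derivation:
After 1 (seek(-1, CUR)): offset=0
After 2 (read(6)): returned 'B914IZ', offset=6
After 3 (tell()): offset=6
After 4 (seek(3, SET)): offset=3
After 5 (read(5)): returned '4IZ6F', offset=8
After 6 (seek(+0, END)): offset=24
After 7 (tell()): offset=24
After 8 (seek(-22, END)): offset=2
After 9 (read(2)): returned '14', offset=4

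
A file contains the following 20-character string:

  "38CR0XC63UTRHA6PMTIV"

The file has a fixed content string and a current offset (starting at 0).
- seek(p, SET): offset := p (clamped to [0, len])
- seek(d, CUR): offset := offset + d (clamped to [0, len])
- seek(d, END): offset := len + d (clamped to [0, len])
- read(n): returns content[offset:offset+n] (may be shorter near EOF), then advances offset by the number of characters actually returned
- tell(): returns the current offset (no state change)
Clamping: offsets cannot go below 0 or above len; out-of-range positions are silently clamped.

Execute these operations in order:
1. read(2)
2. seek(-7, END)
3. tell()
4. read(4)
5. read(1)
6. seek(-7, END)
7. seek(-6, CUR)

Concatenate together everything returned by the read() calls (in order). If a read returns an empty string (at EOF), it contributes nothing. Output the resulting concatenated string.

After 1 (read(2)): returned '38', offset=2
After 2 (seek(-7, END)): offset=13
After 3 (tell()): offset=13
After 4 (read(4)): returned 'A6PM', offset=17
After 5 (read(1)): returned 'T', offset=18
After 6 (seek(-7, END)): offset=13
After 7 (seek(-6, CUR)): offset=7

Answer: 38A6PMT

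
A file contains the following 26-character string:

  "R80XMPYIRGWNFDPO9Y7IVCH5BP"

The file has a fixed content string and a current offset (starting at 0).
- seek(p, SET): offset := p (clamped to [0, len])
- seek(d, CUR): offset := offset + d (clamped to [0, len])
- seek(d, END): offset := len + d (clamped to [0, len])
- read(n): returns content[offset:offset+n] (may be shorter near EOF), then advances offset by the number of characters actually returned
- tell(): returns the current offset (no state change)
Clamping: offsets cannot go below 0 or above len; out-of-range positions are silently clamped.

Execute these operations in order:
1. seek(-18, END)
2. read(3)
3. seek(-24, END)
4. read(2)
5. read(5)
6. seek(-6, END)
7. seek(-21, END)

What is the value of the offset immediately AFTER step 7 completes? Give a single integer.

After 1 (seek(-18, END)): offset=8
After 2 (read(3)): returned 'RGW', offset=11
After 3 (seek(-24, END)): offset=2
After 4 (read(2)): returned '0X', offset=4
After 5 (read(5)): returned 'MPYIR', offset=9
After 6 (seek(-6, END)): offset=20
After 7 (seek(-21, END)): offset=5

Answer: 5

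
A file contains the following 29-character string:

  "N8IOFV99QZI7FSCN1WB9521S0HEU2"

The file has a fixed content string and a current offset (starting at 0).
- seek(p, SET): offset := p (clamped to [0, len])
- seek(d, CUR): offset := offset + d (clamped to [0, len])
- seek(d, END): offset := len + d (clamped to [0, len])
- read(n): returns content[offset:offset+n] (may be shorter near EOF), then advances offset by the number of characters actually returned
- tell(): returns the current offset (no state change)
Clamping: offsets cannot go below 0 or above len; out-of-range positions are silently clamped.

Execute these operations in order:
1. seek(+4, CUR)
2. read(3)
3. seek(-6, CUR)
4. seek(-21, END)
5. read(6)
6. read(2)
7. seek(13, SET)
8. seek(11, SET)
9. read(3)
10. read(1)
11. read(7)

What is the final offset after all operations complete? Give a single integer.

After 1 (seek(+4, CUR)): offset=4
After 2 (read(3)): returned 'FV9', offset=7
After 3 (seek(-6, CUR)): offset=1
After 4 (seek(-21, END)): offset=8
After 5 (read(6)): returned 'QZI7FS', offset=14
After 6 (read(2)): returned 'CN', offset=16
After 7 (seek(13, SET)): offset=13
After 8 (seek(11, SET)): offset=11
After 9 (read(3)): returned '7FS', offset=14
After 10 (read(1)): returned 'C', offset=15
After 11 (read(7)): returned 'N1WB952', offset=22

Answer: 22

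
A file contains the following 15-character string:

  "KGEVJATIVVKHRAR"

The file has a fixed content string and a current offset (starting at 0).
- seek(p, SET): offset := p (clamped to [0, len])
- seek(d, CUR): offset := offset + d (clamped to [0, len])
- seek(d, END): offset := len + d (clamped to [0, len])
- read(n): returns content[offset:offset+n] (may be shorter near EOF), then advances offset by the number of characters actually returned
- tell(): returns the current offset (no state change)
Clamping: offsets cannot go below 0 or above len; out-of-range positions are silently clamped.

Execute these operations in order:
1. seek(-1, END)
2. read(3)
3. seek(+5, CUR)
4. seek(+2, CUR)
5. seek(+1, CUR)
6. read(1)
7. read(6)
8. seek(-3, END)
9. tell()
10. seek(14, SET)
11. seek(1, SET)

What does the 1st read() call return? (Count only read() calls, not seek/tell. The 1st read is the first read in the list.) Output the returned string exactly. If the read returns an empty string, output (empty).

After 1 (seek(-1, END)): offset=14
After 2 (read(3)): returned 'R', offset=15
After 3 (seek(+5, CUR)): offset=15
After 4 (seek(+2, CUR)): offset=15
After 5 (seek(+1, CUR)): offset=15
After 6 (read(1)): returned '', offset=15
After 7 (read(6)): returned '', offset=15
After 8 (seek(-3, END)): offset=12
After 9 (tell()): offset=12
After 10 (seek(14, SET)): offset=14
After 11 (seek(1, SET)): offset=1

Answer: R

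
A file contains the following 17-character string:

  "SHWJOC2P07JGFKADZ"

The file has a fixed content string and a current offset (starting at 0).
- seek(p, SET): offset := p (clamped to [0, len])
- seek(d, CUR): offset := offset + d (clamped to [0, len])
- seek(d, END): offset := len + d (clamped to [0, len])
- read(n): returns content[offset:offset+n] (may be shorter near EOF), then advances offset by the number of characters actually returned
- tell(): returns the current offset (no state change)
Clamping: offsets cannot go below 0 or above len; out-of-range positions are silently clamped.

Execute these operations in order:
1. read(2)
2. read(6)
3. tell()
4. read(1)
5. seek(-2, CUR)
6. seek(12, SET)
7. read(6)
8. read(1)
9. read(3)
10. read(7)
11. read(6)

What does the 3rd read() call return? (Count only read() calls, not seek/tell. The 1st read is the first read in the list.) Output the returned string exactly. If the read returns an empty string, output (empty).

After 1 (read(2)): returned 'SH', offset=2
After 2 (read(6)): returned 'WJOC2P', offset=8
After 3 (tell()): offset=8
After 4 (read(1)): returned '0', offset=9
After 5 (seek(-2, CUR)): offset=7
After 6 (seek(12, SET)): offset=12
After 7 (read(6)): returned 'FKADZ', offset=17
After 8 (read(1)): returned '', offset=17
After 9 (read(3)): returned '', offset=17
After 10 (read(7)): returned '', offset=17
After 11 (read(6)): returned '', offset=17

Answer: 0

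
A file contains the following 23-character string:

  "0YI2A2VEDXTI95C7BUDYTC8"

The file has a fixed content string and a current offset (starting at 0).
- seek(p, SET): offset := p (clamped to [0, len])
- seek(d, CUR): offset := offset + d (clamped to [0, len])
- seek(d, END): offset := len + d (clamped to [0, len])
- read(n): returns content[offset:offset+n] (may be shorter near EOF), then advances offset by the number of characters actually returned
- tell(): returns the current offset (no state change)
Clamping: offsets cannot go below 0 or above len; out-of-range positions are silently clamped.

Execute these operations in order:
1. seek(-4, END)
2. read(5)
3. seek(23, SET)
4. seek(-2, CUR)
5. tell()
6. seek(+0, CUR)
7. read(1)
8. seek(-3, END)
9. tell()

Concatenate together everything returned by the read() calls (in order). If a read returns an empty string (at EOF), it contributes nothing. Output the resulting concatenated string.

After 1 (seek(-4, END)): offset=19
After 2 (read(5)): returned 'YTC8', offset=23
After 3 (seek(23, SET)): offset=23
After 4 (seek(-2, CUR)): offset=21
After 5 (tell()): offset=21
After 6 (seek(+0, CUR)): offset=21
After 7 (read(1)): returned 'C', offset=22
After 8 (seek(-3, END)): offset=20
After 9 (tell()): offset=20

Answer: YTC8C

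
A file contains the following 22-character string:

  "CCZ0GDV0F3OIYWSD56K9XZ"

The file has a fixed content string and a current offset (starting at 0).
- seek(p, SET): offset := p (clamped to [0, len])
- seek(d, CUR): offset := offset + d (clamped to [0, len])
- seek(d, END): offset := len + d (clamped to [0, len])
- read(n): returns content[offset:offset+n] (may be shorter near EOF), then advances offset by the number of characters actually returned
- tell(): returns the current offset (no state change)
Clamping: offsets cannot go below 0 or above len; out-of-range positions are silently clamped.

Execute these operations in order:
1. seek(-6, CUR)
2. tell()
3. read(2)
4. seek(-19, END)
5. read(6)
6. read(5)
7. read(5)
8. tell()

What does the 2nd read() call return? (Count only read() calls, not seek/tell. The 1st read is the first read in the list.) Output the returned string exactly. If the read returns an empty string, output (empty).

After 1 (seek(-6, CUR)): offset=0
After 2 (tell()): offset=0
After 3 (read(2)): returned 'CC', offset=2
After 4 (seek(-19, END)): offset=3
After 5 (read(6)): returned '0GDV0F', offset=9
After 6 (read(5)): returned '3OIYW', offset=14
After 7 (read(5)): returned 'SD56K', offset=19
After 8 (tell()): offset=19

Answer: 0GDV0F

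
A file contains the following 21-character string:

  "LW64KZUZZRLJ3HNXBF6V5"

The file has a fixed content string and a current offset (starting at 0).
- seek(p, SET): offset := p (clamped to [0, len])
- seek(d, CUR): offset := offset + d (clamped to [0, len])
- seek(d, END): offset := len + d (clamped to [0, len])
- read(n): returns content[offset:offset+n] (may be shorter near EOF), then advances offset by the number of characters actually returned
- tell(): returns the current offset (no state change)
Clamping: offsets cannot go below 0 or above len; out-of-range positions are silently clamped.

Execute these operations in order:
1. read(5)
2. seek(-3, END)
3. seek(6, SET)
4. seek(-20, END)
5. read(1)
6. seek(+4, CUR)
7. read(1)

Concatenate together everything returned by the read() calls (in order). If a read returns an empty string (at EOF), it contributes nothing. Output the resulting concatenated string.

Answer: LW64KWU

Derivation:
After 1 (read(5)): returned 'LW64K', offset=5
After 2 (seek(-3, END)): offset=18
After 3 (seek(6, SET)): offset=6
After 4 (seek(-20, END)): offset=1
After 5 (read(1)): returned 'W', offset=2
After 6 (seek(+4, CUR)): offset=6
After 7 (read(1)): returned 'U', offset=7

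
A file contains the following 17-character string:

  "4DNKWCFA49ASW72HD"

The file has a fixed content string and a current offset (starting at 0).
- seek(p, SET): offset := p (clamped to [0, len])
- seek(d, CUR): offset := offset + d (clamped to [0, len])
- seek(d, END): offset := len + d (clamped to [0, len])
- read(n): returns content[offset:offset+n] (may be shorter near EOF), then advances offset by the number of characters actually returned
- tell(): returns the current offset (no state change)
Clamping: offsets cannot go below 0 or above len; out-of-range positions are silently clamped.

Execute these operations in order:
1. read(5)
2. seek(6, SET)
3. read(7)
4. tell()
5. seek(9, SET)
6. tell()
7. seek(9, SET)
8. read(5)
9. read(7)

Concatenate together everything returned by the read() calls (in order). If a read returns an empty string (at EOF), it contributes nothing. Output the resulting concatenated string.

Answer: 4DNKWFA49ASW9ASW72HD

Derivation:
After 1 (read(5)): returned '4DNKW', offset=5
After 2 (seek(6, SET)): offset=6
After 3 (read(7)): returned 'FA49ASW', offset=13
After 4 (tell()): offset=13
After 5 (seek(9, SET)): offset=9
After 6 (tell()): offset=9
After 7 (seek(9, SET)): offset=9
After 8 (read(5)): returned '9ASW7', offset=14
After 9 (read(7)): returned '2HD', offset=17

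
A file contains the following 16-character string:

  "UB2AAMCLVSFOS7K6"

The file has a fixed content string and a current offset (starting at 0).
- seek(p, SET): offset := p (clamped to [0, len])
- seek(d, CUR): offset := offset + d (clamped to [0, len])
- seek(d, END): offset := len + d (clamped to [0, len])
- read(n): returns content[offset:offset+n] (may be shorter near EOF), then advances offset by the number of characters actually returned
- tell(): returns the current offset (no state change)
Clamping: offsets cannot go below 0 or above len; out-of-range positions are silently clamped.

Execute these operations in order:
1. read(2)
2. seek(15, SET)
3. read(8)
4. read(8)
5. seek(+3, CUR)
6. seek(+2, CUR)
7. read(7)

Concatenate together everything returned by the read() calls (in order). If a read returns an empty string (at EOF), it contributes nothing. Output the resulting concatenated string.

After 1 (read(2)): returned 'UB', offset=2
After 2 (seek(15, SET)): offset=15
After 3 (read(8)): returned '6', offset=16
After 4 (read(8)): returned '', offset=16
After 5 (seek(+3, CUR)): offset=16
After 6 (seek(+2, CUR)): offset=16
After 7 (read(7)): returned '', offset=16

Answer: UB6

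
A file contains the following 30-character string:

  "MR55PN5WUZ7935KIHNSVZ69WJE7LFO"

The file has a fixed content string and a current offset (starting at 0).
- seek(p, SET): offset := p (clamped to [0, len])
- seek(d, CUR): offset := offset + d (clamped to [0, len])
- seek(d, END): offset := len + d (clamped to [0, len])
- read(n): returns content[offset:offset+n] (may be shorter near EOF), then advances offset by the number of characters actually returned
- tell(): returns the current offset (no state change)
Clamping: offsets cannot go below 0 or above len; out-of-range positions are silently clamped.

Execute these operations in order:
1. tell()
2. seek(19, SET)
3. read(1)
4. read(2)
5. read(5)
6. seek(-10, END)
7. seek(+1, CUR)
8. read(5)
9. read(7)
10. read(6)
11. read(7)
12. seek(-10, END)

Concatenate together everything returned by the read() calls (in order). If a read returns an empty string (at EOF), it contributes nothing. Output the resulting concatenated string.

After 1 (tell()): offset=0
After 2 (seek(19, SET)): offset=19
After 3 (read(1)): returned 'V', offset=20
After 4 (read(2)): returned 'Z6', offset=22
After 5 (read(5)): returned '9WJE7', offset=27
After 6 (seek(-10, END)): offset=20
After 7 (seek(+1, CUR)): offset=21
After 8 (read(5)): returned '69WJE', offset=26
After 9 (read(7)): returned '7LFO', offset=30
After 10 (read(6)): returned '', offset=30
After 11 (read(7)): returned '', offset=30
After 12 (seek(-10, END)): offset=20

Answer: VZ69WJE769WJE7LFO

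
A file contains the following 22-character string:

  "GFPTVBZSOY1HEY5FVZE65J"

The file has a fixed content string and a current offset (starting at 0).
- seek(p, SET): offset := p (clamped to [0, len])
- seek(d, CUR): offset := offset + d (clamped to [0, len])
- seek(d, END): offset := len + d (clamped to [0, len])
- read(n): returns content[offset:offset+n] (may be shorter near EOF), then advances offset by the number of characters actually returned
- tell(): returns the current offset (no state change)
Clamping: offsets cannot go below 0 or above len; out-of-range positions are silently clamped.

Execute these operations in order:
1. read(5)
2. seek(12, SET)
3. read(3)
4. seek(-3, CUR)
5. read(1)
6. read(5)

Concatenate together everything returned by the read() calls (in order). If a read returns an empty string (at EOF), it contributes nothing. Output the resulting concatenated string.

Answer: GFPTVEY5EY5FVZ

Derivation:
After 1 (read(5)): returned 'GFPTV', offset=5
After 2 (seek(12, SET)): offset=12
After 3 (read(3)): returned 'EY5', offset=15
After 4 (seek(-3, CUR)): offset=12
After 5 (read(1)): returned 'E', offset=13
After 6 (read(5)): returned 'Y5FVZ', offset=18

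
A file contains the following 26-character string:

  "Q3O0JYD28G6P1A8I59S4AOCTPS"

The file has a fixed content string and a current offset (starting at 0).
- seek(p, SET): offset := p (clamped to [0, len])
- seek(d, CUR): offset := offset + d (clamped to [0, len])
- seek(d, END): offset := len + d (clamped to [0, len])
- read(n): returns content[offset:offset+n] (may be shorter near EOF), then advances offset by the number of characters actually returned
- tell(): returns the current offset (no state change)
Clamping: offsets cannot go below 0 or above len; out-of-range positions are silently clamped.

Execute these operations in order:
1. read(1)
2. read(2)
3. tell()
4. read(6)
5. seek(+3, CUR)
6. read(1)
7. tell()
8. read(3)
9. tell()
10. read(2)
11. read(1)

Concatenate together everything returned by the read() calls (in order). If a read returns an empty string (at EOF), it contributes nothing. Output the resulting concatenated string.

Answer: Q3O0JYD281A8I59S

Derivation:
After 1 (read(1)): returned 'Q', offset=1
After 2 (read(2)): returned '3O', offset=3
After 3 (tell()): offset=3
After 4 (read(6)): returned '0JYD28', offset=9
After 5 (seek(+3, CUR)): offset=12
After 6 (read(1)): returned '1', offset=13
After 7 (tell()): offset=13
After 8 (read(3)): returned 'A8I', offset=16
After 9 (tell()): offset=16
After 10 (read(2)): returned '59', offset=18
After 11 (read(1)): returned 'S', offset=19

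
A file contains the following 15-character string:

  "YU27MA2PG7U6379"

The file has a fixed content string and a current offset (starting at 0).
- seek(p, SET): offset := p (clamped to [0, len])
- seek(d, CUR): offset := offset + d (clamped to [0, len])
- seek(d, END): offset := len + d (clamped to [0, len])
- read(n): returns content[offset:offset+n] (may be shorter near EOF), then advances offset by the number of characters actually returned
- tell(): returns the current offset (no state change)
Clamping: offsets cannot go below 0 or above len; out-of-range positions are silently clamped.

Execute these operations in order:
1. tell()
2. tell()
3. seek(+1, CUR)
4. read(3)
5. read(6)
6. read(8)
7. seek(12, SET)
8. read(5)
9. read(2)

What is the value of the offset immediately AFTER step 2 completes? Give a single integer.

Answer: 0

Derivation:
After 1 (tell()): offset=0
After 2 (tell()): offset=0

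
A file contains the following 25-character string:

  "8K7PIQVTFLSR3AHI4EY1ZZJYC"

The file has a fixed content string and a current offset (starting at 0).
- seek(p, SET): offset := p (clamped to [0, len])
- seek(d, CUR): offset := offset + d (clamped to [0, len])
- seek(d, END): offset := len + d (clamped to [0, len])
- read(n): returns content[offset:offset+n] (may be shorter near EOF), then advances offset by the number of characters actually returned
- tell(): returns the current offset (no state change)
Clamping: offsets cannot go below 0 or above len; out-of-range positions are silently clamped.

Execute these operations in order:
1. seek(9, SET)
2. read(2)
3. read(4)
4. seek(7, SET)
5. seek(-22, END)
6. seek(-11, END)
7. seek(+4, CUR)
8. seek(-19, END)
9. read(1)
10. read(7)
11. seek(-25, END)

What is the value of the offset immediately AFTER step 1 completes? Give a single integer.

After 1 (seek(9, SET)): offset=9

Answer: 9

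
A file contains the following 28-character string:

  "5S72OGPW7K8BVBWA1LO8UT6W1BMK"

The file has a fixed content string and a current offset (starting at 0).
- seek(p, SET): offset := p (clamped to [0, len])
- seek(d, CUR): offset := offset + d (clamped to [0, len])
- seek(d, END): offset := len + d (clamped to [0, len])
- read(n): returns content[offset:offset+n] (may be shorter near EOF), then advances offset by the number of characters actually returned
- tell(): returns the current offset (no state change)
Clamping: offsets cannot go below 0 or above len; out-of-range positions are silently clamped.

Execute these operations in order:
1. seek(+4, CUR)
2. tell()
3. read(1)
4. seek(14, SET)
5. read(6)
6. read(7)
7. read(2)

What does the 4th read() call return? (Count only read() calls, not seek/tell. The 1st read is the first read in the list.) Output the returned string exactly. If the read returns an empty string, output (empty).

After 1 (seek(+4, CUR)): offset=4
After 2 (tell()): offset=4
After 3 (read(1)): returned 'O', offset=5
After 4 (seek(14, SET)): offset=14
After 5 (read(6)): returned 'WA1LO8', offset=20
After 6 (read(7)): returned 'UT6W1BM', offset=27
After 7 (read(2)): returned 'K', offset=28

Answer: K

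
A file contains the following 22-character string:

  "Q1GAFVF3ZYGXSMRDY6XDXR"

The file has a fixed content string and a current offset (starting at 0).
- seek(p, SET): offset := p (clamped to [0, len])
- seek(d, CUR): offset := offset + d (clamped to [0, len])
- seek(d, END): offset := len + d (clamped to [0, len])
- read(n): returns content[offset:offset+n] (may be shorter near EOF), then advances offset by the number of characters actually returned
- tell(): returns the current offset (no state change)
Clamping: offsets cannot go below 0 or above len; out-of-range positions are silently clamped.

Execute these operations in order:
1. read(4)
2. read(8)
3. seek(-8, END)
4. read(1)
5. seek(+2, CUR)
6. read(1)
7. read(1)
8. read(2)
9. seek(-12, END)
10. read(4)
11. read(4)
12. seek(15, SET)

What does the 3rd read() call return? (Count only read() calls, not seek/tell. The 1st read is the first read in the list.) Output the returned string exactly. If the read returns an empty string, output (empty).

Answer: R

Derivation:
After 1 (read(4)): returned 'Q1GA', offset=4
After 2 (read(8)): returned 'FVF3ZYGX', offset=12
After 3 (seek(-8, END)): offset=14
After 4 (read(1)): returned 'R', offset=15
After 5 (seek(+2, CUR)): offset=17
After 6 (read(1)): returned '6', offset=18
After 7 (read(1)): returned 'X', offset=19
After 8 (read(2)): returned 'DX', offset=21
After 9 (seek(-12, END)): offset=10
After 10 (read(4)): returned 'GXSM', offset=14
After 11 (read(4)): returned 'RDY6', offset=18
After 12 (seek(15, SET)): offset=15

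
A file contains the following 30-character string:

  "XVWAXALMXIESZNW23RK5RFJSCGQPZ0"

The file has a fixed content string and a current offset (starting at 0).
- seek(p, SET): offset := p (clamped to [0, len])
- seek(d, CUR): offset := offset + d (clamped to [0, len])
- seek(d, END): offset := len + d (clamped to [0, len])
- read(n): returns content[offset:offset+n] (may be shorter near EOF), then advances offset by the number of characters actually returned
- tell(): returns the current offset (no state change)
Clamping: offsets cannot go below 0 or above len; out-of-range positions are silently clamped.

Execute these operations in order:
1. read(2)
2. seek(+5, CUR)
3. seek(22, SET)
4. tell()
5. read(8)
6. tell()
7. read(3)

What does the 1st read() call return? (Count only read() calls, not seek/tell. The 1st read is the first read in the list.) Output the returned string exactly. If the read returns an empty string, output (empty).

After 1 (read(2)): returned 'XV', offset=2
After 2 (seek(+5, CUR)): offset=7
After 3 (seek(22, SET)): offset=22
After 4 (tell()): offset=22
After 5 (read(8)): returned 'JSCGQPZ0', offset=30
After 6 (tell()): offset=30
After 7 (read(3)): returned '', offset=30

Answer: XV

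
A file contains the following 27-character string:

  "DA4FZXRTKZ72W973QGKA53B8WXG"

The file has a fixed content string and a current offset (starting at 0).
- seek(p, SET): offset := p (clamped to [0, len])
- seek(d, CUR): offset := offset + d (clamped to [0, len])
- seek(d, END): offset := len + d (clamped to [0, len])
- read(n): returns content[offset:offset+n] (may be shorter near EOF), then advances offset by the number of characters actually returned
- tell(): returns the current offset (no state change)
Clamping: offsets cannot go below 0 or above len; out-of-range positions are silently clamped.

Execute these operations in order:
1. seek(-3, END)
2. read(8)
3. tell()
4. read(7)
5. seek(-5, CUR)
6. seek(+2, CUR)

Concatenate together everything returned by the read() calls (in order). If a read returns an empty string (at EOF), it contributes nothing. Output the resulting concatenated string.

After 1 (seek(-3, END)): offset=24
After 2 (read(8)): returned 'WXG', offset=27
After 3 (tell()): offset=27
After 4 (read(7)): returned '', offset=27
After 5 (seek(-5, CUR)): offset=22
After 6 (seek(+2, CUR)): offset=24

Answer: WXG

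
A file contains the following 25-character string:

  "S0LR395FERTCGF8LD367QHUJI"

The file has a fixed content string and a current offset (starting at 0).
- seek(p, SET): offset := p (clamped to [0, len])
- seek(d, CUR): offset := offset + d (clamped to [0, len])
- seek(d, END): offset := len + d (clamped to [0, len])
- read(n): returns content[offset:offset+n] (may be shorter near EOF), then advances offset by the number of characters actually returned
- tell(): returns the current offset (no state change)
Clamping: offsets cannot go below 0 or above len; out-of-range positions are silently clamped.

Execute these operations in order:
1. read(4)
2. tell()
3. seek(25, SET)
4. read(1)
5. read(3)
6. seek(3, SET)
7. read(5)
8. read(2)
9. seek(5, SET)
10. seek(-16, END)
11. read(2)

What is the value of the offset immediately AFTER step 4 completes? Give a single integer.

Answer: 25

Derivation:
After 1 (read(4)): returned 'S0LR', offset=4
After 2 (tell()): offset=4
After 3 (seek(25, SET)): offset=25
After 4 (read(1)): returned '', offset=25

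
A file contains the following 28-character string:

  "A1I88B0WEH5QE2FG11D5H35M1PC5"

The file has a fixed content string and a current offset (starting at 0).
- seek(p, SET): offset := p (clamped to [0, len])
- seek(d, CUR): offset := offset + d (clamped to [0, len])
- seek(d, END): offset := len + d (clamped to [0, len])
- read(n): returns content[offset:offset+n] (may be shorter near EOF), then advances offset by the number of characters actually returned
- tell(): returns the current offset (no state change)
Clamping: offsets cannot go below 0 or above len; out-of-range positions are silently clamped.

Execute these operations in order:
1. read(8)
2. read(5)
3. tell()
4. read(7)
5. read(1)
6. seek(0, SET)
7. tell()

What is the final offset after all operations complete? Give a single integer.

Answer: 0

Derivation:
After 1 (read(8)): returned 'A1I88B0W', offset=8
After 2 (read(5)): returned 'EH5QE', offset=13
After 3 (tell()): offset=13
After 4 (read(7)): returned '2FG11D5', offset=20
After 5 (read(1)): returned 'H', offset=21
After 6 (seek(0, SET)): offset=0
After 7 (tell()): offset=0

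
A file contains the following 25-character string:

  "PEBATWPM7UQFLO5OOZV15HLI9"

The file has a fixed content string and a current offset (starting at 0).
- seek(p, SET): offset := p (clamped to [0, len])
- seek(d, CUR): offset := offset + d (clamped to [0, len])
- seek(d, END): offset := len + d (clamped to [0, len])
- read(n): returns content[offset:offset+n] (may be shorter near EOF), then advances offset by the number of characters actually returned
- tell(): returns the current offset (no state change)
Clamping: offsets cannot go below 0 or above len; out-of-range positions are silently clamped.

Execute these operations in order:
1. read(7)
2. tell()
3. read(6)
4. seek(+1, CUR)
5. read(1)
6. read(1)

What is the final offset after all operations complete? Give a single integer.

Answer: 16

Derivation:
After 1 (read(7)): returned 'PEBATWP', offset=7
After 2 (tell()): offset=7
After 3 (read(6)): returned 'M7UQFL', offset=13
After 4 (seek(+1, CUR)): offset=14
After 5 (read(1)): returned '5', offset=15
After 6 (read(1)): returned 'O', offset=16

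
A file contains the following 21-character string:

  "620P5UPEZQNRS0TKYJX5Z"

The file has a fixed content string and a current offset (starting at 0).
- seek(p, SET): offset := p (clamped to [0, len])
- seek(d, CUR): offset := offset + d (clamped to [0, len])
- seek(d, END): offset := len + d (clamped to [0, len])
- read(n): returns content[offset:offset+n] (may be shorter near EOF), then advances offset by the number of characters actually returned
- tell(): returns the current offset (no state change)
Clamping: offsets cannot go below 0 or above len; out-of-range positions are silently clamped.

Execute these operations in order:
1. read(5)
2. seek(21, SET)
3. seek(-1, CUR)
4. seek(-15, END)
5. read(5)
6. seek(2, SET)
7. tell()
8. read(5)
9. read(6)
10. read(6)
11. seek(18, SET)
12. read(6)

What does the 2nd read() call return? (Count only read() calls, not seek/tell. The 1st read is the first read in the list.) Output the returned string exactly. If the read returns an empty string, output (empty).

Answer: PEZQN

Derivation:
After 1 (read(5)): returned '620P5', offset=5
After 2 (seek(21, SET)): offset=21
After 3 (seek(-1, CUR)): offset=20
After 4 (seek(-15, END)): offset=6
After 5 (read(5)): returned 'PEZQN', offset=11
After 6 (seek(2, SET)): offset=2
After 7 (tell()): offset=2
After 8 (read(5)): returned '0P5UP', offset=7
After 9 (read(6)): returned 'EZQNRS', offset=13
After 10 (read(6)): returned '0TKYJX', offset=19
After 11 (seek(18, SET)): offset=18
After 12 (read(6)): returned 'X5Z', offset=21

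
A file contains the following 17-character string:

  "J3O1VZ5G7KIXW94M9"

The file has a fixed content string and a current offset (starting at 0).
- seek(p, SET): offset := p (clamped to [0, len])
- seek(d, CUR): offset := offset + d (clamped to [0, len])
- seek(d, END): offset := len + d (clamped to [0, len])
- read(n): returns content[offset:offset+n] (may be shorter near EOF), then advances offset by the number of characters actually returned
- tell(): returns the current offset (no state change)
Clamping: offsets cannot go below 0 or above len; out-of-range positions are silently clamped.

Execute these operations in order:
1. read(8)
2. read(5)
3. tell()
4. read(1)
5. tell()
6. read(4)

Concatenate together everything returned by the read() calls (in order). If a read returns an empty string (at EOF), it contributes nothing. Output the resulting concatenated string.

Answer: J3O1VZ5G7KIXW94M9

Derivation:
After 1 (read(8)): returned 'J3O1VZ5G', offset=8
After 2 (read(5)): returned '7KIXW', offset=13
After 3 (tell()): offset=13
After 4 (read(1)): returned '9', offset=14
After 5 (tell()): offset=14
After 6 (read(4)): returned '4M9', offset=17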